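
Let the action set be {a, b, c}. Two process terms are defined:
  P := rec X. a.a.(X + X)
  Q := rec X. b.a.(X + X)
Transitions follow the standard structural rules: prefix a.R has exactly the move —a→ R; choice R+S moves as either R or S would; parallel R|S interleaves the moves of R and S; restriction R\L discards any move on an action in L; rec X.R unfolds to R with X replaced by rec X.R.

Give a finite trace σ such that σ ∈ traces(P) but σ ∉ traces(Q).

Reachable graph of P (3 states):
  s0 = rec X. a.a.(X + X) | —a→ s1
  s1 = a.((rec X. a.a.(X + X)) + (rec X. a.a.(X + X))) | —a→ s2
  s2 = (rec X. a.a.(X + X)) + (rec X. a.a.(X + X)) | —a→ s1
Reachable graph of Q (3 states):
  t0 = rec X. b.a.(X + X) | —b→ t1
  t1 = a.((rec X. b.a.(X + X)) + (rec X. b.a.(X + X))) | —a→ t2
  t2 = (rec X. b.a.(X + X)) + (rec X. b.a.(X + X)) | —b→ t1
Trace ⟨a⟩ through P, begin at {s0}:
  after a @ step 1: {s1}
  — P admits the full trace.
Trace ⟨a⟩ through Q, begin at {t0}:
  after a @ step 1: ∅ (Q stuck)

a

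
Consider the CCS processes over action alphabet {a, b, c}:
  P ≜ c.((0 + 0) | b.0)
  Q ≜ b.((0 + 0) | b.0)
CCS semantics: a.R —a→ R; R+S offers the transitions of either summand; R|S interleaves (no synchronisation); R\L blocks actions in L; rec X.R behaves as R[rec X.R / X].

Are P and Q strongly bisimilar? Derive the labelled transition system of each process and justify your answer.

P's transition system — 3 states:
  p0 = c.((0 + 0) | b.0) | =c=> p1
  p1 = (0 + 0) | b.0 | =b=> p2
  p2 = (0 + 0) | 0 | ·
Q's transition system — 3 states:
  q0 = b.((0 + 0) | b.0) | =b=> q1
  q1 = (0 + 0) | b.0 | =b=> q2
  q2 = (0 + 0) | 0 | ·
Partition-refinement fixed point:
  B0 = {p0}
  B1 = {p1, q1}
  B2 = {p2, q2}
  B3 = {q0}
p0 ∈ B0, q0 ∈ B3 → different blocks

P ≁ Q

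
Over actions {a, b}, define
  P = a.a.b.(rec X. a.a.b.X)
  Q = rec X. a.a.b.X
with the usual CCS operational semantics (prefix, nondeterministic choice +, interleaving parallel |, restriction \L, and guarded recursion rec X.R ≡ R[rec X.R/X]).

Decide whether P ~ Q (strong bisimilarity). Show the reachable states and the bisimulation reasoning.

bisimilar

P's transition system — 4 states:
  u0 = a.a.b.(rec X. a.a.b.X) :: -a-> u1
  u1 = a.b.(rec X. a.a.b.X) :: -a-> u2
  u2 = b.(rec X. a.a.b.X) :: -b-> u3
  u3 = rec X. a.a.b.X :: -a-> u1
Q's transition system — 3 states:
  v0 = rec X. a.a.b.X :: -a-> v1
  v1 = a.b.(rec X. a.a.b.X) :: -a-> v2
  v2 = b.(rec X. a.a.b.X) :: -b-> v0
Coarsest stable partition (strong bisimilarity classes):
  B0 = {u0, u3, v0}
  B1 = {u1, v1}
  B2 = {u2, v2}
u0 ∈ B0, v0 ∈ B0 → same block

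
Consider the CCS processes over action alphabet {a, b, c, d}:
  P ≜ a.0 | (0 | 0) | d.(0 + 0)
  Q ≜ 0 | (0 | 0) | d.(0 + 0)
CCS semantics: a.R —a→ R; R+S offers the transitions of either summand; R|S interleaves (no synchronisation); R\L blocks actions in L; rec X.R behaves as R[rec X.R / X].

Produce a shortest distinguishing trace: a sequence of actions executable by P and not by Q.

P's transition system — 4 states:
  p0 = a.0 | (0 | 0) | d.(0 + 0) → —a→ p1, —d→ p2
  p1 = 0 | (0 | 0) | d.(0 + 0) → —d→ p3
  p2 = a.0 | (0 | 0) | (0 + 0) → —a→ p3
  p3 = 0 | (0 | 0) | (0 + 0) → ·
Q's transition system — 2 states:
  q0 = 0 | (0 | 0) | d.(0 + 0) → —d→ q1
  q1 = 0 | (0 | 0) | (0 + 0) → ·
Trace ⟨a⟩ through P, begin at {p0}:
  after a @ step 1: {p1}
  — P admits the full trace.
Trace ⟨a⟩ through Q, begin at {q0}:
  after a @ step 1: no successor for Q

a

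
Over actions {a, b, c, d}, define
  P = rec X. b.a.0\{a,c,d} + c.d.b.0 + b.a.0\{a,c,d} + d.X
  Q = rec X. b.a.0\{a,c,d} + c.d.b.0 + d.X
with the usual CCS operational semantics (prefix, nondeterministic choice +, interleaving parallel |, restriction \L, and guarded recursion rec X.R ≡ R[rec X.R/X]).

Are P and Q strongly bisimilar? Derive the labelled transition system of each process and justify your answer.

P ~ Q

P's transition system — 6 states:
  s0 = rec X. b.a.0\{a,c,d} + c.d.b.0 + b.a.0\{a,c,d} + d.X ⊢ ··b··> s1, ··c··> s2, ··d··> s0
  s1 = a.0\{a,c,d} ⊢ ··a··> s3
  s2 = d.b.0 ⊢ ··d··> s4
  s3 = 0\{a,c,d} ⊢ ∅
  s4 = b.0 ⊢ ··b··> s5
  s5 = 0 ⊢ ∅
Q's transition system — 6 states:
  t0 = rec X. b.a.0\{a,c,d} + c.d.b.0 + d.X ⊢ ··b··> t1, ··c··> t2, ··d··> t0
  t1 = a.0\{a,c,d} ⊢ ··a··> t3
  t2 = d.b.0 ⊢ ··d··> t4
  t3 = 0\{a,c,d} ⊢ ∅
  t4 = b.0 ⊢ ··b··> t5
  t5 = 0 ⊢ ∅
Bisimilarity quotient blocks:
  B0 = {s0, t0}
  B1 = {s1, t1}
  B2 = {s3, s5, t3, t5}
  B3 = {s2, t2}
  B4 = {s4, t4}
s0 ∈ B0, t0 ∈ B0 → same block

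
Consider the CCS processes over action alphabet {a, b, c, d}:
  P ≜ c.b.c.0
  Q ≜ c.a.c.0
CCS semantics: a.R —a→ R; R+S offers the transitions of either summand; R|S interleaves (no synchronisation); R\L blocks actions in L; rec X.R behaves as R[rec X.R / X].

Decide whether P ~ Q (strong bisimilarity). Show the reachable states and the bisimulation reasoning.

P ≁ Q

LTS(P): 4 reachable states
  s0 = c.b.c.0 ⊢ —c→ s1
  s1 = b.c.0 ⊢ —b→ s2
  s2 = c.0 ⊢ —c→ s3
  s3 = 0 ⊢ stopped
LTS(Q): 4 reachable states
  t0 = c.a.c.0 ⊢ —c→ t1
  t1 = a.c.0 ⊢ —a→ t2
  t2 = c.0 ⊢ —c→ t3
  t3 = 0 ⊢ stopped
Bisimilarity quotient blocks:
  B0 = {s0}
  B1 = {s1}
  B2 = {s2, t2}
  B3 = {s3, t3}
  B4 = {t0}
  B5 = {t1}
s0 ∈ B0, t0 ∈ B4 → different blocks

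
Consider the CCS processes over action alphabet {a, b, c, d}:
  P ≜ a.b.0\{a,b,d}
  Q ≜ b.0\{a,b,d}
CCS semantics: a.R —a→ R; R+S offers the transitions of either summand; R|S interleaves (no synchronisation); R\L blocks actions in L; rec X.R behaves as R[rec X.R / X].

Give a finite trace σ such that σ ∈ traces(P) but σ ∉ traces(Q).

a

Reachable graph of P (3 states):
  m0 = a.b.0\{a,b,d} ⊢ =a=> m1
  m1 = b.0\{a,b,d} ⊢ =b=> m2
  m2 = 0\{a,b,d} ⊢ stopped
Reachable graph of Q (2 states):
  n0 = b.0\{a,b,d} ⊢ =b=> n1
  n1 = 0\{a,b,d} ⊢ stopped
Trace ⟨a⟩ through P, begin at {m0}:
  [1] a ⇒ {m1}
  ✓ P
Trace ⟨a⟩ through Q, begin at {n0}:
  [1] a ⇒ no successor for Q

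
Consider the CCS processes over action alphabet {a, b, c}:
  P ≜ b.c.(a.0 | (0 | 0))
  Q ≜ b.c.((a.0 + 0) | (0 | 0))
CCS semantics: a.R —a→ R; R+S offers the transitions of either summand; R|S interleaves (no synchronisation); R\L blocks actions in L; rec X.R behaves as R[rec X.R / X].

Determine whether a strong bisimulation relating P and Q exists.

LTS(P): 4 reachable states
  u0 = b.c.(a.0 | (0 | 0)) → --b--▸ u1
  u1 = c.(a.0 | (0 | 0)) → --c--▸ u2
  u2 = a.0 | (0 | 0) → --a--▸ u3
  u3 = 0 | (0 | 0) → stopped
LTS(Q): 4 reachable states
  v0 = b.c.((a.0 + 0) | (0 | 0)) → --b--▸ v1
  v1 = c.((a.0 + 0) | (0 | 0)) → --c--▸ v2
  v2 = (a.0 + 0) | (0 | 0) → --a--▸ v3
  v3 = 0 | (0 | 0) → stopped
Bisimilarity quotient blocks:
  B0 = {u0, v0}
  B1 = {u1, v1}
  B2 = {u2, v2}
  B3 = {u3, v3}
u0 ∈ B0, v0 ∈ B0 → same block

P ~ Q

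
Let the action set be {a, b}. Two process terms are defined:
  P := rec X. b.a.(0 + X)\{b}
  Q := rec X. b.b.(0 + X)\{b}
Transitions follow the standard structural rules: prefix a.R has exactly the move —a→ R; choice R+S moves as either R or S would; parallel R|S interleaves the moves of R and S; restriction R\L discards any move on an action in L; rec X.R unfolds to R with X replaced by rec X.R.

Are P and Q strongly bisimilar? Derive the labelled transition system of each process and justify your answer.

LTS(P): 3 reachable states
  m0 = rec X. b.a.(0 + X)\{b} ⊢ —b→ m1
  m1 = a.(0 + (rec X. b.a.(0 + X)\{b}))\{b} ⊢ —a→ m2
  m2 = (0 + (rec X. b.a.(0 + X)\{b}))\{b} ⊢ ·
LTS(Q): 3 reachable states
  n0 = rec X. b.b.(0 + X)\{b} ⊢ —b→ n1
  n1 = b.(0 + (rec X. b.b.(0 + X)\{b}))\{b} ⊢ —b→ n2
  n2 = (0 + (rec X. b.b.(0 + X)\{b}))\{b} ⊢ ·
Bisimilarity quotient blocks:
  B0 = {m0}
  B1 = {m1}
  B2 = {m2, n2}
  B3 = {n0}
  B4 = {n1}
m0 ∈ B0, n0 ∈ B3 → different blocks

NO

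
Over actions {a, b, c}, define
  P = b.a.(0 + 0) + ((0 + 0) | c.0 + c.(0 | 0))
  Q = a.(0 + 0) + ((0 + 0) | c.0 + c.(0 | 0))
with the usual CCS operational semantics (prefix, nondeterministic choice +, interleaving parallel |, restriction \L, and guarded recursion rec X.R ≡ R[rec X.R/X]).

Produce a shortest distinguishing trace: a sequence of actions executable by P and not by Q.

b

Reachable graph of P (5 states):
  s0 = b.a.(0 + 0) + ((0 + 0) | c.0 + c.(0 | 0)) ⊢ -b-> s1, -c-> s2, -c-> s3
  s1 = a.(0 + 0) ⊢ -a-> s4
  s2 = (0 + 0) | 0 ⊢ ·
  s3 = 0 | 0 ⊢ ·
  s4 = 0 + 0 ⊢ ·
Reachable graph of Q (4 states):
  t0 = a.(0 + 0) + ((0 + 0) | c.0 + c.(0 | 0)) ⊢ -a-> t1, -c-> t2, -c-> t3
  t1 = 0 + 0 ⊢ ·
  t2 = (0 + 0) | 0 ⊢ ·
  t3 = 0 | 0 ⊢ ·
Executing b from P (initial set {s0}):
  after b @ step 1: {s1}
  P completes σ.
Executing b from Q (initial set {t0}):
  after b @ step 1: ∅  — Q cannot continue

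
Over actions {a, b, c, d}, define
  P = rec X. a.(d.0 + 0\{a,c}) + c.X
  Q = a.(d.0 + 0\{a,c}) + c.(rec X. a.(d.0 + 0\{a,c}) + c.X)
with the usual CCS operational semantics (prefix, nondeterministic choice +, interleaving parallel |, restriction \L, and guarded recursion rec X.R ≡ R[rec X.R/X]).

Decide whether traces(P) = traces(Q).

traces(P) = traces(Q)

P's transition system — 3 states:
  u0 = rec X. a.(d.0 + 0\{a,c}) + c.X → =a=> u1, =c=> u0
  u1 = d.0 + 0\{a,c} → =d=> u2
  u2 = 0 → deadlocked
Q's transition system — 4 states:
  v0 = a.(d.0 + 0\{a,c}) + c.(rec X. a.(d.0 + 0\{a,c}) + c.X) → =a=> v1, =c=> v2
  v1 = d.0 + 0\{a,c} → =d=> v3
  v2 = rec X. a.(d.0 + 0\{a,c}) + c.X → =a=> v1, =c=> v2
  v3 = 0 → deadlocked
Coarsest stable partition (strong bisimilarity classes):
  B0 = {u0, v0, v2}
  B1 = {u1, v1}
  B2 = {u2, v3}
u0 ∈ B0, v0 ∈ B0 → same block
Bisimilar ⇒ trace-equivalent.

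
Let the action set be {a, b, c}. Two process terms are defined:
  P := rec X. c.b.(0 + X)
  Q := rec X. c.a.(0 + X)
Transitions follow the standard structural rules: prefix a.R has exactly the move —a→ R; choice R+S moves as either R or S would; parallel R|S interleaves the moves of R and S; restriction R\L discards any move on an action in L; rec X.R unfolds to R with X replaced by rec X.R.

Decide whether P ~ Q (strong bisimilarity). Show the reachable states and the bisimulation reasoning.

not bisimilar

Reachable graph of P (3 states):
  p0 = rec X. c.b.(0 + X) :: -c-> p1
  p1 = b.(0 + (rec X. c.b.(0 + X))) :: -b-> p2
  p2 = 0 + (rec X. c.b.(0 + X)) :: -c-> p1
Reachable graph of Q (3 states):
  q0 = rec X. c.a.(0 + X) :: -c-> q1
  q1 = a.(0 + (rec X. c.a.(0 + X))) :: -a-> q2
  q2 = 0 + (rec X. c.a.(0 + X)) :: -c-> q1
Bisimilarity quotient blocks:
  B0 = {p0, p2}
  B1 = {p1}
  B2 = {q0, q2}
  B3 = {q1}
p0 ∈ B0, q0 ∈ B2 → different blocks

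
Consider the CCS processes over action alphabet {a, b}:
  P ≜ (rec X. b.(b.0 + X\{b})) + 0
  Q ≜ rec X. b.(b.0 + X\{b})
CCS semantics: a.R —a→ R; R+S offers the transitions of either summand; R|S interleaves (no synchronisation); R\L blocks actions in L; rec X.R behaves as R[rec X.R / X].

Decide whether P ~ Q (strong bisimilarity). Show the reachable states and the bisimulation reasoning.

bisimilar

P's transition system — 3 states:
  m0 = (rec X. b.(b.0 + X\{b})) + 0 ⊢ ··b··> m1
  m1 = b.0 + (rec X. b.(b.0 + X\{b}))\{b} ⊢ ··b··> m2
  m2 = 0 ⊢ (no moves)
Q's transition system — 3 states:
  n0 = rec X. b.(b.0 + X\{b}) ⊢ ··b··> n1
  n1 = b.0 + (rec X. b.(b.0 + X\{b}))\{b} ⊢ ··b··> n2
  n2 = 0 ⊢ (no moves)
Bisimilarity quotient blocks:
  B0 = {m0, n0}
  B1 = {m1, n1}
  B2 = {m2, n2}
m0 ∈ B0, n0 ∈ B0 → same block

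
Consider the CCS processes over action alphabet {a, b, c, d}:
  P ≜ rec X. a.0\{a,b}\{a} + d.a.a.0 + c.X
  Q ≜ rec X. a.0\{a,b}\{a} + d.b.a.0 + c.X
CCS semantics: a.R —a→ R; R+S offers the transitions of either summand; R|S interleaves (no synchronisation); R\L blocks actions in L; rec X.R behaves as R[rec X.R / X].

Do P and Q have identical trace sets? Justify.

trace-distinct — witness ⟨da⟩

LTS(P): 5 reachable states
  p0 = rec X. a.0\{a,b}\{a} + d.a.a.0 + c.X has moves ··a··> p1, ··c··> p0, ··d··> p2
  p1 = 0\{a,b}\{a} has moves deadlocked
  p2 = a.a.0 has moves ··a··> p3
  p3 = a.0 has moves ··a··> p4
  p4 = 0 has moves deadlocked
LTS(Q): 5 reachable states
  q0 = rec X. a.0\{a,b}\{a} + d.b.a.0 + c.X has moves ··a··> q1, ··c··> q0, ··d··> q2
  q1 = 0\{a,b}\{a} has moves deadlocked
  q2 = b.a.0 has moves ··b··> q3
  q3 = a.0 has moves ··a··> q4
  q4 = 0 has moves deadlocked
Executing da from P (initial set {p0}):
  step 1 (d): {p2}
  step 2 (a): {p3}
  — P admits the full trace.
Executing da from Q (initial set {q0}):
  step 1 (d): {q2}
  step 2 (a): ∅  — Q cannot continue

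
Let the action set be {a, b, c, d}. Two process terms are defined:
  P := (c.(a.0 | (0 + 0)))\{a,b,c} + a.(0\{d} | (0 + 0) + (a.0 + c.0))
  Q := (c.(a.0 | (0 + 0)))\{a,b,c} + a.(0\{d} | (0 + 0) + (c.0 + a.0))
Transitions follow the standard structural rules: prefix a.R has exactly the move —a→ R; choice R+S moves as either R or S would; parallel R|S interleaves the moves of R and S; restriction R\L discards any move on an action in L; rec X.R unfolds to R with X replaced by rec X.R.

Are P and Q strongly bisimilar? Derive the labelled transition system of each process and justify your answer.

P's transition system — 3 states:
  m0 = (c.(a.0 | (0 + 0)))\{a,b,c} + a.(0\{d} | (0 + 0) + (a.0 + c.0)) | -a-> m1
  m1 = 0\{d} | (0 + 0) + (a.0 + c.0) | -a-> m2, -c-> m2
  m2 = 0 | ∅
Q's transition system — 3 states:
  n0 = (c.(a.0 | (0 + 0)))\{a,b,c} + a.(0\{d} | (0 + 0) + (c.0 + a.0)) | -a-> n1
  n1 = 0\{d} | (0 + 0) + (c.0 + a.0) | -a-> n2, -c-> n2
  n2 = 0 | ∅
Coarsest stable partition (strong bisimilarity classes):
  B0 = {m0, n0}
  B1 = {m1, n1}
  B2 = {m2, n2}
m0 ∈ B0, n0 ∈ B0 → same block

YES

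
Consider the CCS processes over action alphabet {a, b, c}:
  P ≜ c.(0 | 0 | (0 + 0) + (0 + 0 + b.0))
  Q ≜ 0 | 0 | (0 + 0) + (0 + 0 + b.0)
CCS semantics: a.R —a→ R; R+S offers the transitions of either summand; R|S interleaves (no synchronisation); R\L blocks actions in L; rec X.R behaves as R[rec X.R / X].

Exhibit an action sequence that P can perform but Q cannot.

Reachable graph of P (3 states):
  u0 = c.(0 | 0 | (0 + 0) + (0 + 0 + b.0)) ⊢ =c=> u1
  u1 = 0 | 0 | (0 + 0) + (0 + 0 + b.0) ⊢ =b=> u2
  u2 = 0 ⊢ ∅
Reachable graph of Q (2 states):
  v0 = 0 | 0 | (0 + 0) + (0 + 0 + b.0) ⊢ =b=> v1
  v1 = 0 ⊢ ∅
Run σ = ⟨c⟩ on P: start {u0}
  step 1 (c): {u1}
  P completes σ.
Run σ = ⟨c⟩ on Q: start {v0}
  step 1 (c): ∅ (Q stuck)

c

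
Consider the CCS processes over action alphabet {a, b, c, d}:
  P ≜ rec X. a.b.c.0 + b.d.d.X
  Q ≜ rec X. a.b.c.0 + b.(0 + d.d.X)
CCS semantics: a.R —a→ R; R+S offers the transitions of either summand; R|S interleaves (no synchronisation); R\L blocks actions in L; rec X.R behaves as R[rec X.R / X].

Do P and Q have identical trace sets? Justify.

trace-equivalent

P's transition system — 6 states:
  m0 = rec X. a.b.c.0 + b.d.d.X | -a-> m1, -b-> m2
  m1 = b.c.0 | -b-> m3
  m2 = d.d.(rec X. a.b.c.0 + b.d.d.X) | -d-> m4
  m3 = c.0 | -c-> m5
  m4 = d.(rec X. a.b.c.0 + b.d.d.X) | -d-> m0
  m5 = 0 | ∅
Q's transition system — 6 states:
  n0 = rec X. a.b.c.0 + b.(0 + d.d.X) | -a-> n1, -b-> n2
  n1 = b.c.0 | -b-> n3
  n2 = 0 + d.d.(rec X. a.b.c.0 + b.(0 + d.d.X)) | -d-> n4
  n3 = c.0 | -c-> n5
  n4 = d.(rec X. a.b.c.0 + b.(0 + d.d.X)) | -d-> n0
  n5 = 0 | ∅
Coarsest stable partition (strong bisimilarity classes):
  B0 = {m0, n0}
  B1 = {m2, n2}
  B2 = {m4, n4}
  B3 = {m1, n1}
  B4 = {m3, n3}
  B5 = {m5, n5}
m0 ∈ B0, n0 ∈ B0 → same block
Bisimilar ⇒ trace-equivalent.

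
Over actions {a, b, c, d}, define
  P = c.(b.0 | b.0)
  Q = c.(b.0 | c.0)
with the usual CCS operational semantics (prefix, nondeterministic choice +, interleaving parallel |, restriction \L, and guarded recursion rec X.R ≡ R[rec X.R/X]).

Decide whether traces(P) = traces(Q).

LTS(P): 5 reachable states
  u0 = c.(b.0 | b.0) has moves -c-> u1
  u1 = b.0 | b.0 has moves -b-> u2, -b-> u3
  u2 = 0 | b.0 has moves -b-> u4
  u3 = b.0 | 0 has moves -b-> u4
  u4 = 0 | 0 has moves stopped
LTS(Q): 5 reachable states
  v0 = c.(b.0 | c.0) has moves -c-> v1
  v1 = b.0 | c.0 has moves -b-> v2, -c-> v3
  v2 = 0 | c.0 has moves -c-> v4
  v3 = b.0 | 0 has moves -b-> v4
  v4 = 0 | 0 has moves stopped
Run σ = ⟨cbb⟩ on P: start {u0}
  after c @ step 1: {u1}
  after b @ step 2: {u2, u3}
  after b @ step 3: {u4}
  — P admits the full trace.
Run σ = ⟨cbb⟩ on Q: start {v0}
  after c @ step 1: {v1}
  after b @ step 2: {v2}
  after b @ step 3: ∅  — Q cannot continue

trace-distinct — witness ⟨cbb⟩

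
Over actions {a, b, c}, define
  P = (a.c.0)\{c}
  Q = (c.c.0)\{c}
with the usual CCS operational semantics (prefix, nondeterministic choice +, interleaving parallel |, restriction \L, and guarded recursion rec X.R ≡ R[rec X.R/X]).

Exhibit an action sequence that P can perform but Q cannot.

Reachable graph of P (2 states):
  m0 = (a.c.0)\{c} → ··a··> m1
  m1 = (c.0)\{c} → (no moves)
Reachable graph of Q (1 states):
  n0 = (c.c.0)\{c} → (no moves)
Run σ = ⟨a⟩ on P: start {m0}
  step 1 (a): {m1}
  P completes σ.
Run σ = ⟨a⟩ on Q: start {n0}
  step 1 (a): ∅  — Q cannot continue

a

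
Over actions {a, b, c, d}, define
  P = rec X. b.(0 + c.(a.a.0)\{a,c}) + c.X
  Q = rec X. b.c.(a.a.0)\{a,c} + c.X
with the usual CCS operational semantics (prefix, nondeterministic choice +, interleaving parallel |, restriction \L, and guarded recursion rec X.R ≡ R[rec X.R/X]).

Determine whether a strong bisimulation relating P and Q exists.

LTS(P): 3 reachable states
  s0 = rec X. b.(0 + c.(a.a.0)\{a,c}) + c.X | =b=> s1, =c=> s0
  s1 = 0 + c.(a.a.0)\{a,c} | =c=> s2
  s2 = (a.a.0)\{a,c} | stopped
LTS(Q): 3 reachable states
  t0 = rec X. b.c.(a.a.0)\{a,c} + c.X | =b=> t1, =c=> t0
  t1 = c.(a.a.0)\{a,c} | =c=> t2
  t2 = (a.a.0)\{a,c} | stopped
Coarsest stable partition (strong bisimilarity classes):
  B0 = {s0, t0}
  B1 = {s1, t1}
  B2 = {s2, t2}
s0 ∈ B0, t0 ∈ B0 → same block

P ~ Q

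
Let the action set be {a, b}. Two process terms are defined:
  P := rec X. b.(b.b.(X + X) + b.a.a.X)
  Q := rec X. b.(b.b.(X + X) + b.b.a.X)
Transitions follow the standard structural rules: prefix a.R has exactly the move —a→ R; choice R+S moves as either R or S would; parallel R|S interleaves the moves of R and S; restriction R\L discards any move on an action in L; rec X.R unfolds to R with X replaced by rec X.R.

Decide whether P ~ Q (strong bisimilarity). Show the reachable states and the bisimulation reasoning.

NO

P's transition system — 6 states:
  s0 = rec X. b.(b.b.(X + X) + b.a.a.X) ⊢ --b--▸ s1
  s1 = b.b.((rec X. b.(b.b.(X + X) + b.a.a.X)) + (rec X. b.(b.b.(X + X) + b.a.a.X))) + b.a.a.(rec X. b.(b.b.(X + X) + b.a.a.X)) ⊢ --b--▸ s2, --b--▸ s3
  s2 = a.a.(rec X. b.(b.b.(X + X) + b.a.a.X)) ⊢ --a--▸ s4
  s3 = b.((rec X. b.(b.b.(X + X) + b.a.a.X)) + (rec X. b.(b.b.(X + X) + b.a.a.X))) ⊢ --b--▸ s5
  s4 = a.(rec X. b.(b.b.(X + X) + b.a.a.X)) ⊢ --a--▸ s0
  s5 = (rec X. b.(b.b.(X + X) + b.a.a.X)) + (rec X. b.(b.b.(X + X) + b.a.a.X)) ⊢ --b--▸ s1
Q's transition system — 6 states:
  t0 = rec X. b.(b.b.(X + X) + b.b.a.X) ⊢ --b--▸ t1
  t1 = b.b.((rec X. b.(b.b.(X + X) + b.b.a.X)) + (rec X. b.(b.b.(X + X) + b.b.a.X))) + b.b.a.(rec X. b.(b.b.(X + X) + b.b.a.X)) ⊢ --b--▸ t2, --b--▸ t3
  t2 = b.((rec X. b.(b.b.(X + X) + b.b.a.X)) + (rec X. b.(b.b.(X + X) + b.b.a.X))) ⊢ --b--▸ t4
  t3 = b.a.(rec X. b.(b.b.(X + X) + b.b.a.X)) ⊢ --b--▸ t5
  t4 = (rec X. b.(b.b.(X + X) + b.b.a.X)) + (rec X. b.(b.b.(X + X) + b.b.a.X)) ⊢ --b--▸ t1
  t5 = a.(rec X. b.(b.b.(X + X) + b.b.a.X)) ⊢ --a--▸ t0
Coarsest stable partition (strong bisimilarity classes):
  B0 = {s0, s5}
  B1 = {s1}
  B2 = {s2}
  B3 = {s4}
  B4 = {s3}
  B5 = {t0, t4}
  B6 = {t1}
  B7 = {t2}
  B8 = {t3}
  B9 = {t5}
s0 ∈ B0, t0 ∈ B5 → different blocks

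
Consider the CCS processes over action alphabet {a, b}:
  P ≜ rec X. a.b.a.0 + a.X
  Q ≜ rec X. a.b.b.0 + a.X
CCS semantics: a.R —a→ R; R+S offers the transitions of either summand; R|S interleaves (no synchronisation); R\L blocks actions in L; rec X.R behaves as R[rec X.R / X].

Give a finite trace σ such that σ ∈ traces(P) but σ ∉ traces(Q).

aba

P's transition system — 4 states:
  s0 = rec X. a.b.a.0 + a.X | ··a··> s0, ··a··> s1
  s1 = b.a.0 | ··b··> s2
  s2 = a.0 | ··a··> s3
  s3 = 0 | stopped
Q's transition system — 4 states:
  t0 = rec X. a.b.b.0 + a.X | ··a··> t0, ··a··> t1
  t1 = b.b.0 | ··b··> t2
  t2 = b.0 | ··b··> t3
  t3 = 0 | stopped
Run σ = ⟨aba⟩ on P: start {s0}
  [1] a ⇒ {s0, s1}
  [2] b ⇒ {s2}
  [3] a ⇒ {s3}
  P completes σ.
Run σ = ⟨aba⟩ on Q: start {t0}
  [1] a ⇒ {t0, t1}
  [2] b ⇒ {t2}
  [3] a ⇒ ∅  — Q cannot continue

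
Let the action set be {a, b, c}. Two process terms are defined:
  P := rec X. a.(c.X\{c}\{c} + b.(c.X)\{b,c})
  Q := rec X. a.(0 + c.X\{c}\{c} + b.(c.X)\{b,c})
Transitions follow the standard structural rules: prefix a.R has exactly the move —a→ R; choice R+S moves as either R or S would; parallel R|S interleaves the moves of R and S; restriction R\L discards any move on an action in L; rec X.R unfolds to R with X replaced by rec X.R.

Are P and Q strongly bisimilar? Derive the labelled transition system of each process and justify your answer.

YES

LTS(P): 6 reachable states
  u0 = rec X. a.(c.X\{c}\{c} + b.(c.X)\{b,c}) ⊢ ··a··> u1
  u1 = c.(rec X. a.(c.X\{c}\{c} + b.(c.X)\{b,c}))\{c}\{c} + b.(c.(rec X. a.(c.X\{c}\{c} + b.(c.X)\{b,c})))\{b,c} ⊢ ··b··> u2, ··c··> u3
  u2 = (c.(rec X. a.(c.X\{c}\{c} + b.(c.X)\{b,c})))\{b,c} ⊢ ∅
  u3 = (rec X. a.(c.X\{c}\{c} + b.(c.X)\{b,c}))\{c}\{c} ⊢ ··a··> u4
  u4 = (c.(rec X. a.(c.X\{c}\{c} + b.(c.X)\{b,c}))\{c}\{c} + b.(c.(rec X. a.(c.X\{c}\{c} + b.(c.X)\{b,c})))\{b,c})\{c}\{c} ⊢ ··b··> u5
  u5 = (c.(rec X. a.(c.X\{c}\{c} + b.(c.X)\{b,c})))\{b,c}\{c}\{c} ⊢ ∅
LTS(Q): 6 reachable states
  v0 = rec X. a.(0 + c.X\{c}\{c} + b.(c.X)\{b,c}) ⊢ ··a··> v1
  v1 = 0 + c.(rec X. a.(0 + c.X\{c}\{c} + b.(c.X)\{b,c}))\{c}\{c} + b.(c.(rec X. a.(0 + c.X\{c}\{c} + b.(c.X)\{b,c})))\{b,c} ⊢ ··b··> v2, ··c··> v3
  v2 = (c.(rec X. a.(0 + c.X\{c}\{c} + b.(c.X)\{b,c})))\{b,c} ⊢ ∅
  v3 = (rec X. a.(0 + c.X\{c}\{c} + b.(c.X)\{b,c}))\{c}\{c} ⊢ ··a··> v4
  v4 = (0 + c.(rec X. a.(0 + c.X\{c}\{c} + b.(c.X)\{b,c}))\{c}\{c} + b.(c.(rec X. a.(0 + c.X\{c}\{c} + b.(c.X)\{b,c})))\{b,c})\{c}\{c} ⊢ ··b··> v5
  v5 = (c.(rec X. a.(0 + c.X\{c}\{c} + b.(c.X)\{b,c})))\{b,c}\{c}\{c} ⊢ ∅
Partition-refinement fixed point:
  B0 = {u0, v0}
  B1 = {u1, v1}
  B2 = {u2, u5, v2, v5}
  B3 = {u3, v3}
  B4 = {u4, v4}
u0 ∈ B0, v0 ∈ B0 → same block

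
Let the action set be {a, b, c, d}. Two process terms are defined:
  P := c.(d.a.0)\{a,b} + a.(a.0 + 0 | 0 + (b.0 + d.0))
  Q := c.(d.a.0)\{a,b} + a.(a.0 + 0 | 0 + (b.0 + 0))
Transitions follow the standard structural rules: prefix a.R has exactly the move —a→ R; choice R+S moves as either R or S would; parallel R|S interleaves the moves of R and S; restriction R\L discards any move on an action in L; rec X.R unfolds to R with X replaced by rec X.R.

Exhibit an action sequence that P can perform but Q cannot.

P's transition system — 5 states:
  m0 = c.(d.a.0)\{a,b} + a.(a.0 + 0 | 0 + (b.0 + d.0)) :: —a→ m1, —c→ m2
  m1 = a.0 + 0 | 0 + (b.0 + d.0) :: —a→ m3, —b→ m3, —d→ m3
  m2 = (d.a.0)\{a,b} :: —d→ m4
  m3 = 0 :: ·
  m4 = (a.0)\{a,b} :: ·
Q's transition system — 5 states:
  n0 = c.(d.a.0)\{a,b} + a.(a.0 + 0 | 0 + (b.0 + 0)) :: —a→ n1, —c→ n2
  n1 = a.0 + 0 | 0 + (b.0 + 0) :: —a→ n3, —b→ n3
  n2 = (d.a.0)\{a,b} :: —d→ n4
  n3 = 0 :: ·
  n4 = (a.0)\{a,b} :: ·
Executing ad from P (initial set {m0}):
  after a @ step 1: {m1}
  after d @ step 2: {m3}
  — P admits the full trace.
Executing ad from Q (initial set {n0}):
  after a @ step 1: {n1}
  after d @ step 2: no successor for Q

ad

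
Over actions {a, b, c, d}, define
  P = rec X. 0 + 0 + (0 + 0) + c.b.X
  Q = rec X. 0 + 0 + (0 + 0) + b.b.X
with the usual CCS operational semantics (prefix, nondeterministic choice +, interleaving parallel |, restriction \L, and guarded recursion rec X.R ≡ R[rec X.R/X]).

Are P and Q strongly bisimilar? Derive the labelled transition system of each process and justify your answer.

P ≁ Q

LTS(P): 2 reachable states
  p0 = rec X. 0 + 0 + (0 + 0) + c.b.X ⊢ —c→ p1
  p1 = b.(rec X. 0 + 0 + (0 + 0) + c.b.X) ⊢ —b→ p0
LTS(Q): 2 reachable states
  q0 = rec X. 0 + 0 + (0 + 0) + b.b.X ⊢ —b→ q1
  q1 = b.(rec X. 0 + 0 + (0 + 0) + b.b.X) ⊢ —b→ q0
Bisimilarity quotient blocks:
  B0 = {p0}
  B1 = {p1}
  B2 = {q0, q1}
p0 ∈ B0, q0 ∈ B2 → different blocks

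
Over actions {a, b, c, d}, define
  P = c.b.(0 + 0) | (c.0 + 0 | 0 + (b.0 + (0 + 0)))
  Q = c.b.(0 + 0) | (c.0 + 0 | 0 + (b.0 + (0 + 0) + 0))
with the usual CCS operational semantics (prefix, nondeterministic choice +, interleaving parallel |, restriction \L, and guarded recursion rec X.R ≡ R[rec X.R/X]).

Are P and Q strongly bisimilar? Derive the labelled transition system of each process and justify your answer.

P's transition system — 6 states:
  u0 = c.b.(0 + 0) | (c.0 + 0 | 0 + (b.0 + (0 + 0))) | --b--▸ u1, --c--▸ u1, --c--▸ u2
  u1 = c.b.(0 + 0) | 0 | --c--▸ u3
  u2 = b.(0 + 0) | (c.0 + 0 | 0 + (b.0 + (0 + 0))) | --b--▸ u3, --b--▸ u4, --c--▸ u3
  u3 = b.(0 + 0) | 0 | --b--▸ u5
  u4 = (0 + 0) | (c.0 + 0 | 0 + (b.0 + (0 + 0))) | --b--▸ u5, --c--▸ u5
  u5 = (0 + 0) | 0 | deadlocked
Q's transition system — 6 states:
  v0 = c.b.(0 + 0) | (c.0 + 0 | 0 + (b.0 + (0 + 0) + 0)) | --b--▸ v1, --c--▸ v1, --c--▸ v2
  v1 = c.b.(0 + 0) | 0 | --c--▸ v3
  v2 = b.(0 + 0) | (c.0 + 0 | 0 + (b.0 + (0 + 0) + 0)) | --b--▸ v3, --b--▸ v4, --c--▸ v3
  v3 = b.(0 + 0) | 0 | --b--▸ v5
  v4 = (0 + 0) | (c.0 + 0 | 0 + (b.0 + (0 + 0) + 0)) | --b--▸ v5, --c--▸ v5
  v5 = (0 + 0) | 0 | deadlocked
Coarsest stable partition (strong bisimilarity classes):
  B0 = {u0, v0}
  B1 = {u1, v1}
  B2 = {u3, v3}
  B3 = {u5, v5}
  B4 = {u2, v2}
  B5 = {u4, v4}
u0 ∈ B0, v0 ∈ B0 → same block

bisimilar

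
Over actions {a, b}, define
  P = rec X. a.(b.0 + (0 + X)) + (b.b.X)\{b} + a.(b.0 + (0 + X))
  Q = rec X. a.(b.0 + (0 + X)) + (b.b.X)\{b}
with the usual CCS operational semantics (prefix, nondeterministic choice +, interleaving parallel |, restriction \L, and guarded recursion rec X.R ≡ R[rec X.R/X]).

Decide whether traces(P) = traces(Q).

YES

P's transition system — 3 states:
  p0 = rec X. a.(b.0 + (0 + X)) + (b.b.X)\{b} + a.(b.0 + (0 + X)) :: =a=> p1
  p1 = b.0 + (0 + (rec X. a.(b.0 + (0 + X)) + (b.b.X)\{b} + a.(b.0 + (0 + X)))) :: =a=> p1, =b=> p2
  p2 = 0 :: deadlocked
Q's transition system — 3 states:
  q0 = rec X. a.(b.0 + (0 + X)) + (b.b.X)\{b} :: =a=> q1
  q1 = b.0 + (0 + (rec X. a.(b.0 + (0 + X)) + (b.b.X)\{b})) :: =a=> q1, =b=> q2
  q2 = 0 :: deadlocked
Bisimilarity quotient blocks:
  B0 = {p0, q0}
  B1 = {p1, q1}
  B2 = {p2, q2}
p0 ∈ B0, q0 ∈ B0 → same block
Bisimilar ⇒ trace-equivalent.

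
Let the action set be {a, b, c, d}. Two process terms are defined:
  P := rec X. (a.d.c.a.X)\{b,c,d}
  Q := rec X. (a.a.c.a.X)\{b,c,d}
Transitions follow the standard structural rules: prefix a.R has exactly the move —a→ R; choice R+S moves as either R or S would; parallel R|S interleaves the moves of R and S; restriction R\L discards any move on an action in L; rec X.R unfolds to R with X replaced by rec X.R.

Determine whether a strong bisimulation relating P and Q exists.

Reachable graph of P (2 states):
  m0 = rec X. (a.d.c.a.X)\{b,c,d} → =a=> m1
  m1 = (d.c.a.(rec X. (a.d.c.a.X)\{b,c,d}))\{b,c,d} → ∅
Reachable graph of Q (3 states):
  n0 = rec X. (a.a.c.a.X)\{b,c,d} → =a=> n1
  n1 = (a.c.a.(rec X. (a.a.c.a.X)\{b,c,d}))\{b,c,d} → =a=> n2
  n2 = (c.a.(rec X. (a.a.c.a.X)\{b,c,d}))\{b,c,d} → ∅
Coarsest stable partition (strong bisimilarity classes):
  B0 = {m0, n1}
  B1 = {m1, n2}
  B2 = {n0}
m0 ∈ B0, n0 ∈ B2 → different blocks

NO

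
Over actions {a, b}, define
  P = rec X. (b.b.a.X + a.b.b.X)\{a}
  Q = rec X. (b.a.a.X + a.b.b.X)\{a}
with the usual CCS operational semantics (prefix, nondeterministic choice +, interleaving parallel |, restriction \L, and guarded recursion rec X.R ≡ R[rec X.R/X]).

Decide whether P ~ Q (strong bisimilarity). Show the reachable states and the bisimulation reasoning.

LTS(P): 3 reachable states
  u0 = rec X. (b.b.a.X + a.b.b.X)\{a} has moves —b→ u1
  u1 = (b.a.(rec X. (b.b.a.X + a.b.b.X)\{a}))\{a} has moves —b→ u2
  u2 = (a.(rec X. (b.b.a.X + a.b.b.X)\{a}))\{a} has moves deadlocked
LTS(Q): 2 reachable states
  v0 = rec X. (b.a.a.X + a.b.b.X)\{a} has moves —b→ v1
  v1 = (a.a.(rec X. (b.a.a.X + a.b.b.X)\{a}))\{a} has moves deadlocked
Coarsest stable partition (strong bisimilarity classes):
  B0 = {u0}
  B1 = {u1, v0}
  B2 = {u2, v1}
u0 ∈ B0, v0 ∈ B1 → different blocks

P ≁ Q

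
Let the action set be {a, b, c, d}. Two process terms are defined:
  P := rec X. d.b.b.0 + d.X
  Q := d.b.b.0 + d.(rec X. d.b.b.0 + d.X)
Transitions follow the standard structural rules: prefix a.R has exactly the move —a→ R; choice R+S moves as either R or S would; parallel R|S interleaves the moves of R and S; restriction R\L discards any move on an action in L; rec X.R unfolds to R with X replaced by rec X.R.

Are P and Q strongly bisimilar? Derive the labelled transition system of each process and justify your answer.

LTS(P): 4 reachable states
  s0 = rec X. d.b.b.0 + d.X :: —d→ s0, —d→ s1
  s1 = b.b.0 :: —b→ s2
  s2 = b.0 :: —b→ s3
  s3 = 0 :: ·
LTS(Q): 5 reachable states
  t0 = d.b.b.0 + d.(rec X. d.b.b.0 + d.X) :: —d→ t1, —d→ t2
  t1 = b.b.0 :: —b→ t3
  t2 = rec X. d.b.b.0 + d.X :: —d→ t1, —d→ t2
  t3 = b.0 :: —b→ t4
  t4 = 0 :: ·
Bisimilarity quotient blocks:
  B0 = {s0, t0, t2}
  B1 = {s1, t1}
  B2 = {s2, t3}
  B3 = {s3, t4}
s0 ∈ B0, t0 ∈ B0 → same block

YES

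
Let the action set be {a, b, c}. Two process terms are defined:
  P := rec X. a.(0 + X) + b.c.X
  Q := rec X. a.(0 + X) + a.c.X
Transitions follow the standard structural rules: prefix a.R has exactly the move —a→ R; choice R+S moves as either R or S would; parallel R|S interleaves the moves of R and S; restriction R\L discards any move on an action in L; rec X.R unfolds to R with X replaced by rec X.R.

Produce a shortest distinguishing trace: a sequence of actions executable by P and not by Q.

LTS(P): 3 reachable states
  s0 = rec X. a.(0 + X) + b.c.X :: =a=> s1, =b=> s2
  s1 = 0 + (rec X. a.(0 + X) + b.c.X) :: =a=> s1, =b=> s2
  s2 = c.(rec X. a.(0 + X) + b.c.X) :: =c=> s0
LTS(Q): 3 reachable states
  t0 = rec X. a.(0 + X) + a.c.X :: =a=> t1, =a=> t2
  t1 = 0 + (rec X. a.(0 + X) + a.c.X) :: =a=> t1, =a=> t2
  t2 = c.(rec X. a.(0 + X) + a.c.X) :: =c=> t0
Run σ = ⟨b⟩ on P: start {s0}
  after b @ step 1: {s2}
  P completes σ.
Run σ = ⟨b⟩ on Q: start {t0}
  after b @ step 1: no successor for Q

b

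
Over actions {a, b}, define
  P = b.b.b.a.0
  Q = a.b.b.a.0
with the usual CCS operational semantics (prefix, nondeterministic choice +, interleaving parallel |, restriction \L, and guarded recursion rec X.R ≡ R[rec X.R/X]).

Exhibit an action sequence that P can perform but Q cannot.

b

LTS(P): 5 reachable states
  u0 = b.b.b.a.0 has moves =b=> u1
  u1 = b.b.a.0 has moves =b=> u2
  u2 = b.a.0 has moves =b=> u3
  u3 = a.0 has moves =a=> u4
  u4 = 0 has moves ·
LTS(Q): 5 reachable states
  v0 = a.b.b.a.0 has moves =a=> v1
  v1 = b.b.a.0 has moves =b=> v2
  v2 = b.a.0 has moves =b=> v3
  v3 = a.0 has moves =a=> v4
  v4 = 0 has moves ·
Run σ = ⟨b⟩ on P: start {u0}
  [1] b ⇒ {u1}
  — P admits the full trace.
Run σ = ⟨b⟩ on Q: start {v0}
  [1] b ⇒ ∅  — Q cannot continue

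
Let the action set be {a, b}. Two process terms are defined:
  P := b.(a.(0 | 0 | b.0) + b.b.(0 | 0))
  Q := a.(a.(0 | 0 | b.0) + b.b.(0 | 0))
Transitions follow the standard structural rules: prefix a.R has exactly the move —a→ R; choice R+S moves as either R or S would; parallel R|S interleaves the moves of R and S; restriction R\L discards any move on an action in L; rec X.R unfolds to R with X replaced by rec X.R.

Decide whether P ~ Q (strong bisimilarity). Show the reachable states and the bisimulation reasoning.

NO

Reachable graph of P (6 states):
  p0 = b.(a.(0 | 0 | b.0) + b.b.(0 | 0)) has moves --b--▸ p1
  p1 = a.(0 | 0 | b.0) + b.b.(0 | 0) has moves --a--▸ p2, --b--▸ p3
  p2 = 0 | 0 | b.0 has moves --b--▸ p4
  p3 = b.(0 | 0) has moves --b--▸ p5
  p4 = 0 | 0 | 0 has moves ∅
  p5 = 0 | 0 has moves ∅
Reachable graph of Q (6 states):
  q0 = a.(a.(0 | 0 | b.0) + b.b.(0 | 0)) has moves --a--▸ q1
  q1 = a.(0 | 0 | b.0) + b.b.(0 | 0) has moves --a--▸ q2, --b--▸ q3
  q2 = 0 | 0 | b.0 has moves --b--▸ q4
  q3 = b.(0 | 0) has moves --b--▸ q5
  q4 = 0 | 0 | 0 has moves ∅
  q5 = 0 | 0 has moves ∅
Partition-refinement fixed point:
  B0 = {p0}
  B1 = {p1, q1}
  B2 = {p2, p3, q2, q3}
  B3 = {p4, p5, q4, q5}
  B4 = {q0}
p0 ∈ B0, q0 ∈ B4 → different blocks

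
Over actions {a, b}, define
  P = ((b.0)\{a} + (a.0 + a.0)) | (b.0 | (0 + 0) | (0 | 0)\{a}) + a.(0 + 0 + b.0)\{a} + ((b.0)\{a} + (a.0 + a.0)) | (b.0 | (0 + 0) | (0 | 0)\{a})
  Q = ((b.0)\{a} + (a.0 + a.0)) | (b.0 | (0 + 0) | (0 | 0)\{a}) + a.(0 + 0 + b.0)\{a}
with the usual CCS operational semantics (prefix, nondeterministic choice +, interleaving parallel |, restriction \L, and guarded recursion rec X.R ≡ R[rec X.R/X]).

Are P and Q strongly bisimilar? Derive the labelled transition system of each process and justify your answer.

P's transition system — 8 states:
  u0 = ((b.0)\{a} + (a.0 + a.0)) | (b.0 | (0 + 0) | (0 | 0)\{a}) + a.(0 + 0 + b.0)\{a} + ((b.0)\{a} + (a.0 + a.0)) | (b.0 | (0 + 0) | (0 | 0)\{a}) :: =a=> u1, =a=> u2, =b=> u3, =b=> u4
  u1 = (0 + 0 + b.0)\{a} :: =b=> u5
  u2 = 0 | (b.0 | (0 + 0) | (0 | 0)\{a}) :: =b=> u6
  u3 = ((b.0)\{a} + (a.0 + a.0)) | (0 | (0 + 0) | (0 | 0)\{a}) :: =a=> u6, =b=> u7
  u4 = 0\{a} | (b.0 | (0 + 0) | (0 | 0)\{a}) :: =b=> u7
  u5 = 0\{a} :: stopped
  u6 = 0 | (0 | (0 + 0) | (0 | 0)\{a}) :: stopped
  u7 = 0\{a} | (0 | (0 + 0) | (0 | 0)\{a}) :: stopped
Q's transition system — 8 states:
  v0 = ((b.0)\{a} + (a.0 + a.0)) | (b.0 | (0 + 0) | (0 | 0)\{a}) + a.(0 + 0 + b.0)\{a} :: =a=> v1, =a=> v2, =b=> v3, =b=> v4
  v1 = (0 + 0 + b.0)\{a} :: =b=> v5
  v2 = 0 | (b.0 | (0 + 0) | (0 | 0)\{a}) :: =b=> v6
  v3 = ((b.0)\{a} + (a.0 + a.0)) | (0 | (0 + 0) | (0 | 0)\{a}) :: =a=> v6, =b=> v7
  v4 = 0\{a} | (b.0 | (0 + 0) | (0 | 0)\{a}) :: =b=> v7
  v5 = 0\{a} :: stopped
  v6 = 0 | (0 | (0 + 0) | (0 | 0)\{a}) :: stopped
  v7 = 0\{a} | (0 | (0 + 0) | (0 | 0)\{a}) :: stopped
Partition-refinement fixed point:
  B0 = {u0, v0}
  B1 = {u1, u2, u4, v1, v2, v4}
  B2 = {u5, u6, u7, v5, v6, v7}
  B3 = {u3, v3}
u0 ∈ B0, v0 ∈ B0 → same block

bisimilar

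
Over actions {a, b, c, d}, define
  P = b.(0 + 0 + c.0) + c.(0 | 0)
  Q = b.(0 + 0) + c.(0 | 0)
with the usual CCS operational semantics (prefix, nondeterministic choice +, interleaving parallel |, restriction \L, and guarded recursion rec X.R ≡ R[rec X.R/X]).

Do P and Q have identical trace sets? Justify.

NO — witness ⟨bc⟩

P's transition system — 4 states:
  s0 = b.(0 + 0 + c.0) + c.(0 | 0) :: =b=> s1, =c=> s2
  s1 = 0 + 0 + c.0 :: =c=> s3
  s2 = 0 | 0 :: ∅
  s3 = 0 :: ∅
Q's transition system — 3 states:
  t0 = b.(0 + 0) + c.(0 | 0) :: =b=> t1, =c=> t2
  t1 = 0 + 0 :: ∅
  t2 = 0 | 0 :: ∅
Run σ = ⟨bc⟩ on P: start {s0}
  after b @ step 1: {s1}
  after c @ step 2: {s3}
  ✓ P
Run σ = ⟨bc⟩ on Q: start {t0}
  after b @ step 1: {t1}
  after c @ step 2: ∅ (Q stuck)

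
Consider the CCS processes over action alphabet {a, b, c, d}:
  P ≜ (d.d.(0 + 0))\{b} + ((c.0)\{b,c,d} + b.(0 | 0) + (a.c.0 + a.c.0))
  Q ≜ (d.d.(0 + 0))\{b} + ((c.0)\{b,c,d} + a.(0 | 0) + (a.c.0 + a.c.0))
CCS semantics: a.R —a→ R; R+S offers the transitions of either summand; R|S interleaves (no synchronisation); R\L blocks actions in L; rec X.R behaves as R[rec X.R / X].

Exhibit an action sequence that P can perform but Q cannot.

LTS(P): 6 reachable states
  m0 = (d.d.(0 + 0))\{b} + ((c.0)\{b,c,d} + b.(0 | 0) + (a.c.0 + a.c.0)) :: --a--▸ m1, --b--▸ m2, --d--▸ m3
  m1 = c.0 :: --c--▸ m4
  m2 = 0 | 0 :: deadlocked
  m3 = (d.(0 + 0))\{b} :: --d--▸ m5
  m4 = 0 :: deadlocked
  m5 = (0 + 0)\{b} :: deadlocked
LTS(Q): 6 reachable states
  n0 = (d.d.(0 + 0))\{b} + ((c.0)\{b,c,d} + a.(0 | 0) + (a.c.0 + a.c.0)) :: --a--▸ n1, --a--▸ n2, --d--▸ n3
  n1 = 0 | 0 :: deadlocked
  n2 = c.0 :: --c--▸ n4
  n3 = (d.(0 + 0))\{b} :: --d--▸ n5
  n4 = 0 :: deadlocked
  n5 = (0 + 0)\{b} :: deadlocked
Trace ⟨b⟩ through P, begin at {m0}:
  [1] b ⇒ {m2}
  P completes σ.
Trace ⟨b⟩ through Q, begin at {n0}:
  [1] b ⇒ no successor for Q

b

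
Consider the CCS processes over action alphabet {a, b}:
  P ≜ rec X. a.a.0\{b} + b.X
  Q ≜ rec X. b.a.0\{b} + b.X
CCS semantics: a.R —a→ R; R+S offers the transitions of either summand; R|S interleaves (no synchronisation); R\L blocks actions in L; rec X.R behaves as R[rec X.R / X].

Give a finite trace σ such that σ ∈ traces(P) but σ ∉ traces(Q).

a

Reachable graph of P (3 states):
  m0 = rec X. a.a.0\{b} + b.X | --a--▸ m1, --b--▸ m0
  m1 = a.0\{b} | --a--▸ m2
  m2 = 0\{b} | stopped
Reachable graph of Q (3 states):
  n0 = rec X. b.a.0\{b} + b.X | --b--▸ n0, --b--▸ n1
  n1 = a.0\{b} | --a--▸ n2
  n2 = 0\{b} | stopped
Executing a from P (initial set {m0}):
  after a @ step 1: {m1}
  ✓ P
Executing a from Q (initial set {n0}):
  after a @ step 1: ∅ (Q stuck)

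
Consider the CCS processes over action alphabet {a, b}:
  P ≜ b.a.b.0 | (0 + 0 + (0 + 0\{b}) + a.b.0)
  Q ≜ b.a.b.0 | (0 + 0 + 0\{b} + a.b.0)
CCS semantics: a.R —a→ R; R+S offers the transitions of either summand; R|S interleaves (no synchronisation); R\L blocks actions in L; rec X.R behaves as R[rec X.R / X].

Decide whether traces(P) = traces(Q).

traces(P) = traces(Q)

LTS(P): 12 reachable states
  m0 = b.a.b.0 | (0 + 0 + (0 + 0\{b}) + a.b.0) → =a=> m1, =b=> m2
  m1 = b.a.b.0 | b.0 → =b=> m3, =b=> m4
  m2 = a.b.0 | (0 + 0 + (0 + 0\{b}) + a.b.0) → =a=> m3, =a=> m5
  m3 = a.b.0 | b.0 → =a=> m6, =b=> m7
  m4 = b.a.b.0 | 0 → =b=> m7
  m5 = b.0 | (0 + 0 + (0 + 0\{b}) + a.b.0) → =a=> m6, =b=> m8
  m6 = b.0 | b.0 → =b=> m10, =b=> m9
  m7 = a.b.0 | 0 → =a=> m10
  m8 = 0 | (0 + 0 + (0 + 0\{b}) + a.b.0) → =a=> m9
  m9 = 0 | b.0 → =b=> m11
  m10 = b.0 | 0 → =b=> m11
  m11 = 0 | 0 → stopped
LTS(Q): 12 reachable states
  n0 = b.a.b.0 | (0 + 0 + 0\{b} + a.b.0) → =a=> n1, =b=> n2
  n1 = b.a.b.0 | b.0 → =b=> n3, =b=> n4
  n2 = a.b.0 | (0 + 0 + 0\{b} + a.b.0) → =a=> n3, =a=> n5
  n3 = a.b.0 | b.0 → =a=> n6, =b=> n7
  n4 = b.a.b.0 | 0 → =b=> n7
  n5 = b.0 | (0 + 0 + 0\{b} + a.b.0) → =a=> n6, =b=> n8
  n6 = b.0 | b.0 → =b=> n10, =b=> n9
  n7 = a.b.0 | 0 → =a=> n10
  n8 = 0 | (0 + 0 + 0\{b} + a.b.0) → =a=> n9
  n9 = 0 | b.0 → =b=> n11
  n10 = b.0 | 0 → =b=> n11
  n11 = 0 | 0 → stopped
Partition-refinement fixed point:
  B0 = {m0, n0}
  B1 = {m2, n2}
  B2 = {m3, m5, n3, n5}
  B3 = {m6, n6}
  B4 = {m10, m9, n10, n9}
  B5 = {m11, n11}
  B6 = {m7, m8, n7, n8}
  B7 = {m1, n1}
  B8 = {m4, n4}
m0 ∈ B0, n0 ∈ B0 → same block
Bisimilar ⇒ trace-equivalent.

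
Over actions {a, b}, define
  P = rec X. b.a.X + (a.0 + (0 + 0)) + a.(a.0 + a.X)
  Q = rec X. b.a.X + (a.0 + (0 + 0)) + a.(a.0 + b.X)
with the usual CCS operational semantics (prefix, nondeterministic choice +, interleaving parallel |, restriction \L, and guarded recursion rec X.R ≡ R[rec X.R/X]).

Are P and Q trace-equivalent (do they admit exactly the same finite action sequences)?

Reachable graph of P (4 states):
  p0 = rec X. b.a.X + (a.0 + (0 + 0)) + a.(a.0 + a.X) has moves =a=> p1, =a=> p2, =b=> p3
  p1 = 0 has moves ·
  p2 = a.0 + a.(rec X. b.a.X + (a.0 + (0 + 0)) + a.(a.0 + a.X)) has moves =a=> p0, =a=> p1
  p3 = a.(rec X. b.a.X + (a.0 + (0 + 0)) + a.(a.0 + a.X)) has moves =a=> p0
Reachable graph of Q (4 states):
  q0 = rec X. b.a.X + (a.0 + (0 + 0)) + a.(a.0 + b.X) has moves =a=> q1, =a=> q2, =b=> q3
  q1 = 0 has moves ·
  q2 = a.0 + b.(rec X. b.a.X + (a.0 + (0 + 0)) + a.(a.0 + b.X)) has moves =a=> q1, =b=> q0
  q3 = a.(rec X. b.a.X + (a.0 + (0 + 0)) + a.(a.0 + b.X)) has moves =a=> q0
Run σ = ⟨aaa⟩ on P: start {p0}
  [1] a ⇒ {p1, p2}
  [2] a ⇒ {p0, p1}
  [3] a ⇒ {p1, p2}
  — P admits the full trace.
Run σ = ⟨aaa⟩ on Q: start {q0}
  [1] a ⇒ {q1, q2}
  [2] a ⇒ {q1}
  [3] a ⇒ no successor for Q

traces(P) ≠ traces(Q) — witness ⟨aaa⟩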